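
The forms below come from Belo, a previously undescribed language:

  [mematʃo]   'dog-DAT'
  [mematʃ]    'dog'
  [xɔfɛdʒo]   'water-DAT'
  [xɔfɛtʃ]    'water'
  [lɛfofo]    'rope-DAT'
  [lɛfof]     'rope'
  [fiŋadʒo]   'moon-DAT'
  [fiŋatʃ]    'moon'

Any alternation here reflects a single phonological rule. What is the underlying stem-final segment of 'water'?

/dʒ/

In [xɔfɛdʒo] and [xɔfɛtʃ] the final segment of 'water' alternates: [dʒ] ~ [tʃ].
The stem 'dog' ([mematʃo], [mematʃ]) shows [tʃ] unchanged in both environments, so [tʃ] cannot be basic with [dʒ] derived before the DAT suffix.
So /dʒ/ is underlying, and a rule of word-final obstruent devoicing — voiced obstruents become voiceless word-finally — gives [tʃ].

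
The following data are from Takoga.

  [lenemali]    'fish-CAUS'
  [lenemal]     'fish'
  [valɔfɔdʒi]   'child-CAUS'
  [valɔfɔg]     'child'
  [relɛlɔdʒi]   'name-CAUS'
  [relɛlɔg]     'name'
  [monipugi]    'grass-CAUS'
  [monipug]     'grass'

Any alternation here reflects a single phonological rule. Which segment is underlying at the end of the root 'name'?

/dʒ/

'name' shows [dʒ] ~ [g] at the end of the stem ([relɛlɔdʒi] vs [relɛlɔg]).
But 'grass' keeps [g] in both environments ([monipugi], [monipug]), so there is no rule changing /g/ to [dʒ] before the CAUS suffix.
The alternation reflects depalatalization: palato-alveolar /dʒ/ becomes [g] when no front vowel follows. /dʒ/ is underlying.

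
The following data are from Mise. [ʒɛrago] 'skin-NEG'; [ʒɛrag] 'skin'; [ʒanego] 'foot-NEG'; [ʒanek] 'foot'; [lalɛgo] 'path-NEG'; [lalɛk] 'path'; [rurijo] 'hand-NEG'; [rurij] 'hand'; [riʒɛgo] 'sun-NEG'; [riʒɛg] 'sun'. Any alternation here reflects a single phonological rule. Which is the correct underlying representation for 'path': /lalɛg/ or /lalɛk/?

/lalɛk/

In [lalɛgo] and [lalɛk] the final segment of 'path' alternates: [g] ~ [k].
But 'sun' keeps [g] in both environments ([riʒɛgo], [riʒɛg]), so there is no rule changing /g/ to [k] in isolation.
Therefore /k/ is basic and [g] is derived by intervocalic voicing (voiceless stops become voiced between vowels).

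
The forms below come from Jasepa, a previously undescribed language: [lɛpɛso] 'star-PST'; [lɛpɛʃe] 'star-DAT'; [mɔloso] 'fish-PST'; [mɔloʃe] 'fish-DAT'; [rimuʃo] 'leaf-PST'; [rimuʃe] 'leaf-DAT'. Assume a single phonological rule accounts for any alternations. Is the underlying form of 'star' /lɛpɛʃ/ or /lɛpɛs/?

/lɛpɛs/

The stem for 'star' ends in [s] in [lɛpɛso] but [ʃ] in [lɛpɛʃe].
The stem 'leaf' ([rimuʃo], [rimuʃe]) shows [ʃ] unchanged in both environments, so [ʃ] cannot be basic with [s] derived before the PST suffix.
The underlying segment must be /s/; /s/ becomes palato-alveolar [ʃ] before a front vowel, yielding [ʃ] there.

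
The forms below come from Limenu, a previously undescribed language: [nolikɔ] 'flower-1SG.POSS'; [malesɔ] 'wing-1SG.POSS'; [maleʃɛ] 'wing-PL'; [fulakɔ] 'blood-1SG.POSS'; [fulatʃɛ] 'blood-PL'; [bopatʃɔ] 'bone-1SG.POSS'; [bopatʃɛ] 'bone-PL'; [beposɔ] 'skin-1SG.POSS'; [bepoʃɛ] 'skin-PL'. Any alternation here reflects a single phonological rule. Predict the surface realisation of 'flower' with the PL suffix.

The root 'blood' surfaces as [fulakɔ] and [fulatʃɛ], with a stem-final [k] ~ [tʃ] alternation.
The stem 'bone' ([bopatʃɔ], [bopatʃɛ]) shows [tʃ] unchanged in both environments, so [tʃ] cannot be basic with [k] derived before the 1SG.POSS suffix.
The alternation reflects palatalization before a front vowel: /k/ and /s/ become palato-alveolar [tʃ] and [ʃ] before a front vowel. /k/ is underlying.
From [nolikɔ] the stem 'flower' is /nolik/; before a front vowel this yields [nolitʃɛ].

[nolitʃɛ]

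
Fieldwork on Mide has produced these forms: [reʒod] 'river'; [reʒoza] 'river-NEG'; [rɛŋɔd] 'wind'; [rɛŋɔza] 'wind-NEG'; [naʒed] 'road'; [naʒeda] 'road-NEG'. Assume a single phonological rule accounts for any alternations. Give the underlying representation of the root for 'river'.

The stem for 'river' ends in [d] in [reʒod] but [z] in [reʒoza].
But 'road' keeps [d] in both environments ([naʒed], [naʒeda]), so there is no rule changing /d/ to [z] before the NEG suffix.
The alternation reflects word-final hardening: voiced fricatives become stops word-finally. /z/ is underlying.

/reʒoz/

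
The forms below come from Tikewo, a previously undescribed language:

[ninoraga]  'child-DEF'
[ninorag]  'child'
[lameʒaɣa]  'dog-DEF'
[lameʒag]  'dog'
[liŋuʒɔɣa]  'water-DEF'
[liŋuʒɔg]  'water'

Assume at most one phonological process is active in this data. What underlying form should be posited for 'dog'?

/lameʒaɣ/

'dog' shows [ɣ] ~ [g] at the end of the stem ([lameʒaɣa] vs [lameʒag]).
The stem 'child' ([ninoraga], [ninorag]) shows [g] unchanged in both environments, so [g] cannot be basic with [ɣ] derived before the DEF suffix.
The alternation reflects word-final hardening: voiced fricatives become stops word-finally. /ɣ/ is underlying.
The underlying form of 'dog' is therefore /lameʒaɣ/.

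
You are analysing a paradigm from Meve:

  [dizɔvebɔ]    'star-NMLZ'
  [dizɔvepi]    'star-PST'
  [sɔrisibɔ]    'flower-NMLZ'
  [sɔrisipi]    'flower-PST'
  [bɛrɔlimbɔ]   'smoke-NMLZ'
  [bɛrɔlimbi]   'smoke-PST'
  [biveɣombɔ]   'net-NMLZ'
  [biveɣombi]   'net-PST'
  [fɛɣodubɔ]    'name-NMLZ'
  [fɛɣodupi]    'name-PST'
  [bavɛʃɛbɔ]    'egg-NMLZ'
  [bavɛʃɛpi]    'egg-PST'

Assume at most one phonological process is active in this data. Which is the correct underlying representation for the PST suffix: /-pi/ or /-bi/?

/-pi/

The PST suffix surfaces as [-bi] and [-pi], depending on the final segment of the stem.
By contrast the NMLZ suffix keeps its initial [b] throughout — that segment must be underlying.
So the underlying form is /-pi/, and voiceless stops become voiced after a nasal.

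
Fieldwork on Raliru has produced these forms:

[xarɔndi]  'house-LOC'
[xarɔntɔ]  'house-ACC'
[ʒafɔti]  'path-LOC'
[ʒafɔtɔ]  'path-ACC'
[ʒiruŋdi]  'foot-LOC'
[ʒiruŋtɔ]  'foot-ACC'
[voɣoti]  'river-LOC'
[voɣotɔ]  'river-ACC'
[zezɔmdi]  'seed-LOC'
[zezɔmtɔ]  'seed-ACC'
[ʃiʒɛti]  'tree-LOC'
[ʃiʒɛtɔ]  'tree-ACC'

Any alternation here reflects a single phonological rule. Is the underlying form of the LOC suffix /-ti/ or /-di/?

The LOC suffix surfaces as [-di] and [-ti], depending on the final segment of the stem.
The ACC suffix, which begins with [t], is invariant after every stem; so [t] is not altered by any rule here.
The LOC suffix is therefore /-di/ underlyingly, with post-vocalic devoicing: voiced stops become voiceless after a vowel.

/-di/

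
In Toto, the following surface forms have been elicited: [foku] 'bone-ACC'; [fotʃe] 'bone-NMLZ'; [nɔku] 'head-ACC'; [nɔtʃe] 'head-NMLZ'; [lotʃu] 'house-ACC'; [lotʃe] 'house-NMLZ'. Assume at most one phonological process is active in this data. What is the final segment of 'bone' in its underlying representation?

/k/

The root 'bone' surfaces as [foku] and [fotʃe], with a stem-final [k] ~ [tʃ] alternation.
The stem 'house' ([lotʃu], [lotʃe]) shows [tʃ] unchanged in both environments, so [tʃ] cannot be basic with [k] derived before the ACC suffix.
The alternation reflects palatalization before a front vowel: /k/ becomes palato-alveolar [tʃ] before a front vowel. /k/ is underlying.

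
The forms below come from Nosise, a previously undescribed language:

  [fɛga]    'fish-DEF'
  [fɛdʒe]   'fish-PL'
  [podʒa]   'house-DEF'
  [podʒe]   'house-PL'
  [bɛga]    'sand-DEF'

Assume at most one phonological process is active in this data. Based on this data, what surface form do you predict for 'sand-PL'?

In [fɛga] and [fɛdʒe] the final segment of 'fish' alternates: [g] ~ [dʒ].
But 'house' keeps [dʒ] in both environments ([podʒa], [podʒe]), so there is no rule changing /dʒ/ to [g] before the DEF suffix.
So /g/ is underlying, and a rule of palatalization before a front vowel — /g/ becomes palato-alveolar [dʒ] before a front vowel — gives [dʒ].
From [bɛga] the stem 'sand' is /bɛg/; before a front vowel this yields [bɛdʒe].

[bɛdʒe]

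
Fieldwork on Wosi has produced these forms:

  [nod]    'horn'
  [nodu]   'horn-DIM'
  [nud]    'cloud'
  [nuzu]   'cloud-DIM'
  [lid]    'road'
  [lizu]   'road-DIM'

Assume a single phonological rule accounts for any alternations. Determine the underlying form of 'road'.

/liz/

The stem for 'road' ends in [d] in [lid] but [z] in [lizu].
Compare 'horn', with invariant [d] in [nod] and [nodu]: an analysis with underlying /d/ and a rule producing [z] before the DIM suffix would wrongly predict alternation here too.
The alternation reflects word-final hardening: voiced fricatives become stops word-finally. /z/ is underlying.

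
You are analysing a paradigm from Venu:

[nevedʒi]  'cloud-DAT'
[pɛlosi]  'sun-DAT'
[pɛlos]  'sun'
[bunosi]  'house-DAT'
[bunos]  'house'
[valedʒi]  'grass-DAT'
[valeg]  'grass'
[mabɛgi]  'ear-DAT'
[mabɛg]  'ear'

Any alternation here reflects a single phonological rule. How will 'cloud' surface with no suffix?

[neveg]

The stem for 'grass' ends in [dʒ] in [valedʒi] but [g] in [valeg].
But 'ear' keeps [g] in both environments ([mabɛgi], [mabɛg]), so there is no rule changing /g/ to [dʒ] before the DAT suffix.
So /dʒ/ is underlying, and a rule of depalatalization — palato-alveolar /dʒ/ becomes [g] when no front vowel follows — gives [g].
From [nevedʒi] the stem 'cloud' is /nevedʒ/; when no front vowel follows this yields [neveg].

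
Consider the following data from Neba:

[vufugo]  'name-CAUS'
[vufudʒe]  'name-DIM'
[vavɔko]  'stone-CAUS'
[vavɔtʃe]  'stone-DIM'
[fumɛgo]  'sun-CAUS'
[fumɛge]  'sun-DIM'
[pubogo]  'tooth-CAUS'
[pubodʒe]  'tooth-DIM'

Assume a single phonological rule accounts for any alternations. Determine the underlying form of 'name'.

/vufudʒ/

In [vufugo] and [vufudʒe] the final segment of 'name' alternates: [g] ~ [dʒ].
Compare 'sun', with invariant [g] in [fumɛgo] and [fumɛge]: an analysis with underlying /g/ and a rule producing [dʒ] before the DIM suffix would wrongly predict alternation here too.
The underlying segment must be /dʒ/; palato-alveolar /tʃ/ and /dʒ/ become [k] and [g] when no front vowel follows, yielding [g] there.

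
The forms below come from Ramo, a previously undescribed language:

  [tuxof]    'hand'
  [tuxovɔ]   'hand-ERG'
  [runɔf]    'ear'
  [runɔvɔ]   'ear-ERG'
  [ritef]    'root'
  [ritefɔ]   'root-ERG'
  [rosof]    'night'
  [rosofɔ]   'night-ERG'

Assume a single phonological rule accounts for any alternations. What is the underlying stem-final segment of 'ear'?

'ear' shows [f] ~ [v] at the end of the stem ([runɔf] vs [runɔvɔ]).
Compare 'root', with invariant [f] in [ritef] and [ritefɔ]: an analysis with underlying /f/ and a rule producing [v] before the ERG suffix would wrongly predict alternation here too.
Therefore /v/ is basic and [f] is derived by word-final obstruent devoicing (voiced obstruents become voiceless word-finally).

/v/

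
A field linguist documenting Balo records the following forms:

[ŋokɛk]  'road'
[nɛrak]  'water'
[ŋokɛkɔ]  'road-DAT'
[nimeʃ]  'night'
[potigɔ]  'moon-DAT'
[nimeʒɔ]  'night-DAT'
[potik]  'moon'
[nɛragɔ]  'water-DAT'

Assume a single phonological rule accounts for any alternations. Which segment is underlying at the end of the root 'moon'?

/g/

The root 'moon' surfaces as [potigɔ] and [potik], with a stem-final [g] ~ [k] alternation.
If /k/ were underlying and a rule turned it into [g] before the DAT suffix, 'road' would also alternate; but it has [k] in both [ŋokɛkɔ] and [ŋokɛk].
So /g/ is underlying, and a rule of word-final obstruent devoicing — voiced obstruents become voiceless word-finally — gives [k].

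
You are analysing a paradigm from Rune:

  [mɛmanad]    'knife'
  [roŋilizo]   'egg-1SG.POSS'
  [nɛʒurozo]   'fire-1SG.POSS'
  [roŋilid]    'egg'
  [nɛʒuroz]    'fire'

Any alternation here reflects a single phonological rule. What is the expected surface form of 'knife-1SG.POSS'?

In [roŋilizo] and [roŋilid] the final segment of 'egg' alternates: [z] ~ [d].
If /z/ were underlying and a rule turned it into [d] in isolation, 'fire' would also alternate; but it has [z] in both [nɛʒurozo] and [nɛʒuroz].
The underlying segment must be /d/; voiced stops become fricatives between vowels, yielding [z] there.
From [mɛmanad] the stem 'knife' is /mɛmanad/; between vowels this yields [mɛmanazo].

[mɛmanazo]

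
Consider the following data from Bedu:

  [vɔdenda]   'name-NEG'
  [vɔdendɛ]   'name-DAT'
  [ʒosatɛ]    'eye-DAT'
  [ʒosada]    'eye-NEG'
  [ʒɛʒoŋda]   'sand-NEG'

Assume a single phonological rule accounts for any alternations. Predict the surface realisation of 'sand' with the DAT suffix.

[ʒɛʒoŋdɛ]

The DAT morpheme has two allomorphs, [-dɛ] and [-tɛ].
The NEG suffix, which begins with [d], is invariant after every stem; so [d] is not altered by any rule here.
So the underlying form is /-tɛ/, and voiceless stops become voiced after a nasal.
After 'sand', which ends in a nasal, the suffix surfaces as [-dɛ], giving [ʒɛʒoŋdɛ].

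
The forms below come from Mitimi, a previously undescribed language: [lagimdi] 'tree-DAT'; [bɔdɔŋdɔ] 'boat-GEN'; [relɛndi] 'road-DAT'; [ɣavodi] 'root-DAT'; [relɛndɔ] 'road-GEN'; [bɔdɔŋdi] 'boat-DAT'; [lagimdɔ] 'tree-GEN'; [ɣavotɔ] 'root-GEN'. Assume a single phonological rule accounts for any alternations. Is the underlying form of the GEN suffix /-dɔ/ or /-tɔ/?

The GEN suffix surfaces as [-dɔ] and [-tɔ], depending on the final segment of the stem.
By contrast the DAT suffix keeps its initial [d] throughout — that segment must be underlying.
The GEN suffix is therefore /-tɔ/ underlyingly, with post-nasal voicing: voiceless stops become voiced after a nasal.

/-tɔ/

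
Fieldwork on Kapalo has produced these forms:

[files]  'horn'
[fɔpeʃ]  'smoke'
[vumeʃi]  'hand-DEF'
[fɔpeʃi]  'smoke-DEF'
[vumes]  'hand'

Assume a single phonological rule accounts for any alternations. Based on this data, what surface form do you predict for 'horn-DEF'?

In [vumes] and [vumeʃi] the final segment of 'hand' alternates: [s] ~ [ʃ].
But 'smoke' keeps [ʃ] in both environments ([fɔpeʃ], [fɔpeʃi]), so there is no rule changing /ʃ/ to [s] in isolation.
So /s/ is underlying, and a rule of palatalization before a front vowel — /s/ becomes palato-alveolar [ʃ] before a front vowel — gives [ʃ].
From [files] the stem 'horn' is /files/; before a front vowel this yields [fileʃi].

[fileʃi]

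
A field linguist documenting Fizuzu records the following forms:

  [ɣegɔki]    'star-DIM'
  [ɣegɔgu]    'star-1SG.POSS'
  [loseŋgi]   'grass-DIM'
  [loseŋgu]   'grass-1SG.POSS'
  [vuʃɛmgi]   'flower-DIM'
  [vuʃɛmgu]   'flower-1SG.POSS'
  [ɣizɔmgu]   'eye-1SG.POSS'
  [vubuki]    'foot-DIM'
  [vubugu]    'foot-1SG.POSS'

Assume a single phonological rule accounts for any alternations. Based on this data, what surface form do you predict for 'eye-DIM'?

[ɣizɔmgi]

The DIM morpheme has two allomorphs, [-gi] and [-ki].
The 1SG.POSS suffix, which begins with [g], is invariant after every stem; so [g] is not altered by any rule here.
The DIM suffix is therefore /-ki/ underlyingly, with post-nasal voicing: voiceless stops become voiced after a nasal.
After 'eye', which ends in a nasal, the suffix surfaces as [-gi], giving [ɣizɔmgi].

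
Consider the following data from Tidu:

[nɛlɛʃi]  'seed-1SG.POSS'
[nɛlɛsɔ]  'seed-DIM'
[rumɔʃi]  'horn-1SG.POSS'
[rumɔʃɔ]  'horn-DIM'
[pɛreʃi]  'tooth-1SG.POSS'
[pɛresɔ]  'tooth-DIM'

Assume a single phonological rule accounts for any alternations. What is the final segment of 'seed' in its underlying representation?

In [nɛlɛʃi] and [nɛlɛsɔ] the final segment of 'seed' alternates: [ʃ] ~ [s].
The stem 'horn' ([rumɔʃi], [rumɔʃɔ]) shows [ʃ] unchanged in both environments, so [ʃ] cannot be basic with [s] derived before the DIM suffix.
Therefore /s/ is basic and [ʃ] is derived by palatalization before a front vowel (/s/ becomes palato-alveolar [ʃ] before a front vowel).

/s/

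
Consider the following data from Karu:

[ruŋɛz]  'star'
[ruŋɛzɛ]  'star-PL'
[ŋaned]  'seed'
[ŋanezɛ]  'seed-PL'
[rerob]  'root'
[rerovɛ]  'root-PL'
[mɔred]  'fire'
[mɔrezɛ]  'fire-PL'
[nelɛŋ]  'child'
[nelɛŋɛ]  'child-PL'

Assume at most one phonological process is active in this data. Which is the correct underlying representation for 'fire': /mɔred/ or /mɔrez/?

The stem for 'fire' ends in [d] in [mɔred] but [z] in [mɔrezɛ].
Compare 'star', with invariant [z] in [ruŋɛz] and [ruŋɛzɛ]: an analysis with underlying /z/ and a rule producing [d] in isolation would wrongly predict alternation here too.
The alternation reflects intervocalic spirantization: voiced stops become fricatives between vowels. /d/ is underlying.

/mɔred/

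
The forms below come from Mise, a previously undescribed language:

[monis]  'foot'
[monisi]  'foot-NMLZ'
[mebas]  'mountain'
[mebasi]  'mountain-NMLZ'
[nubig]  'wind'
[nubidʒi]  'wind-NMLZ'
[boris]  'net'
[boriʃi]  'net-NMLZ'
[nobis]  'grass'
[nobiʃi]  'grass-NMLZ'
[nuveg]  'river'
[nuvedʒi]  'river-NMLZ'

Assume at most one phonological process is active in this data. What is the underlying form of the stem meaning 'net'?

/boriʃ/

The stem for 'net' ends in [s] in [boris] but [ʃ] in [boriʃi].
But 'mountain' keeps [s] in both environments ([mebas], [mebasi]), so there is no rule changing /s/ to [ʃ] before the NMLZ suffix.
The alternation reflects depalatalization: palato-alveolar /dʒ/ and /ʃ/ become [g] and [s] when no front vowel follows. /ʃ/ is underlying.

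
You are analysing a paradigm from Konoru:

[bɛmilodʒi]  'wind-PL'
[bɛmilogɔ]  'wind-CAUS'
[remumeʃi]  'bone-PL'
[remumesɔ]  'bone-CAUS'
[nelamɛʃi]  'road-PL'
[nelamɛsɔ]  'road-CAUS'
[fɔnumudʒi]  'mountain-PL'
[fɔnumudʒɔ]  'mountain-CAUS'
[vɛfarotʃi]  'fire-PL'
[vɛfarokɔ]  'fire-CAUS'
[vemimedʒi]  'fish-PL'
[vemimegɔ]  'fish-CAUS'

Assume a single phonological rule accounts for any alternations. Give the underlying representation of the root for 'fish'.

/vemimeg/

'fish' shows [dʒ] ~ [g] at the end of the stem ([vemimedʒi] vs [vemimegɔ]).
If /dʒ/ were underlying and a rule turned it into [g] before the CAUS suffix, 'mountain' would also alternate; but it has [dʒ] in both [fɔnumudʒi] and [fɔnumudʒɔ].
So /g/ is underlying, and a rule of palatalization before a front vowel — /k/, /g/ and /s/ become palato-alveolar [tʃ], [dʒ] and [ʃ] before a front vowel — gives [dʒ].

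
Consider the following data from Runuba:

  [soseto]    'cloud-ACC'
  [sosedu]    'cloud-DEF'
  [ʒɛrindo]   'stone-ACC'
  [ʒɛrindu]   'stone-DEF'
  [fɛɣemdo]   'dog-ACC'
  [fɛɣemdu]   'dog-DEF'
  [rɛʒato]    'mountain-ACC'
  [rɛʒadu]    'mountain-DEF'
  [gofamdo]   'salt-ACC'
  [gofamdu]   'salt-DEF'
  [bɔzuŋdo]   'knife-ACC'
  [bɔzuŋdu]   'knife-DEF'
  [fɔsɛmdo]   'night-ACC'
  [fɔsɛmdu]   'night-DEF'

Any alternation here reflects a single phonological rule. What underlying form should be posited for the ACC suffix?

The ACC suffix surfaces as [-do] and [-to], depending on the final segment of the stem.
The DEF suffix, which begins with [d], is invariant after every stem; so [d] is not altered by any rule here.
So the underlying form is /-to/, and voiceless stops become voiced after a nasal.

/-to/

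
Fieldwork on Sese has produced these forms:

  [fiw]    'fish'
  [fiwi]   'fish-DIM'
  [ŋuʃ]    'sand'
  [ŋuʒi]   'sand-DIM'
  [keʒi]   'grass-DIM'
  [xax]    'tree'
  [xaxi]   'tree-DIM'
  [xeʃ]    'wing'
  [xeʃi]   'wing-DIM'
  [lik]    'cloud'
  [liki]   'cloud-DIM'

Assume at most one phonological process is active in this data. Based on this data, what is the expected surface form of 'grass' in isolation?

[keʃ]

In [ŋuʃ] and [ŋuʒi] the final segment of 'sand' alternates: [ʃ] ~ [ʒ].
The stem 'wing' ([xeʃ], [xeʃi]) shows [ʃ] unchanged in both environments, so [ʃ] cannot be basic with [ʒ] derived before the DIM suffix.
So /ʒ/ is underlying, and a rule of word-final obstruent devoicing — voiced obstruents become voiceless word-finally — gives [ʃ].
The one attested form of 'grass', [keʒi], shows underlying /keʒ/. Applying the same rule word-finally gives [keʃ].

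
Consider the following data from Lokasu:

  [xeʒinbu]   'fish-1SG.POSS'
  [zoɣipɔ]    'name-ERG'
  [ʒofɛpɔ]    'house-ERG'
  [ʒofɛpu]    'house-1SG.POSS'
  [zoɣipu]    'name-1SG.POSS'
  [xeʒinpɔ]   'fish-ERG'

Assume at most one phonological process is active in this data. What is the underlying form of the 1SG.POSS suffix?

The 1SG.POSS morpheme has two allomorphs, [-bu] and [-pu].
By contrast the ERG suffix keeps its initial [p] throughout — that segment must be underlying.
The 1SG.POSS suffix is therefore /-bu/ underlyingly, with post-vocalic devoicing: voiced stops become voiceless after a vowel.

/-bu/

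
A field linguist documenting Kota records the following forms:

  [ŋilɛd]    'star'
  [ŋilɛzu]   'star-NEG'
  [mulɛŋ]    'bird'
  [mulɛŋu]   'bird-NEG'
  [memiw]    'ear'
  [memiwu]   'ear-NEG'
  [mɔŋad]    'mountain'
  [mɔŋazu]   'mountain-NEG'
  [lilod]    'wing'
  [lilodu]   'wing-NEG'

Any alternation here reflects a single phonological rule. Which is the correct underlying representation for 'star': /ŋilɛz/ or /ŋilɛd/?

/ŋilɛz/

The stem for 'star' ends in [d] in [ŋilɛd] but [z] in [ŋilɛzu].
The stem 'wing' ([lilod], [lilodu]) shows [d] unchanged in both environments, so [d] cannot be basic with [z] derived before the NEG suffix.
Therefore /z/ is basic and [d] is derived by word-final hardening (voiced fricatives become stops word-finally).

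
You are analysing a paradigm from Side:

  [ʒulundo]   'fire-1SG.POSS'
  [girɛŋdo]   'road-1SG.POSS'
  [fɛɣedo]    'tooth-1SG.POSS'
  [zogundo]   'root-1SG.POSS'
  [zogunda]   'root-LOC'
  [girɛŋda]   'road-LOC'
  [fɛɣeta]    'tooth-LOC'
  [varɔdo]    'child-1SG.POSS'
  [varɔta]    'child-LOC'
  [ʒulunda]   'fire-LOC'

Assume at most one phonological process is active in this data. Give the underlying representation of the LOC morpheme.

/-ta/

The LOC morpheme has two allomorphs, [-da] and [-ta].
The 1SG.POSS suffix, which begins with [d], is invariant after every stem; so [d] is not altered by any rule here.
The LOC suffix is therefore /-ta/ underlyingly, with post-nasal voicing: voiceless stops become voiced after a nasal.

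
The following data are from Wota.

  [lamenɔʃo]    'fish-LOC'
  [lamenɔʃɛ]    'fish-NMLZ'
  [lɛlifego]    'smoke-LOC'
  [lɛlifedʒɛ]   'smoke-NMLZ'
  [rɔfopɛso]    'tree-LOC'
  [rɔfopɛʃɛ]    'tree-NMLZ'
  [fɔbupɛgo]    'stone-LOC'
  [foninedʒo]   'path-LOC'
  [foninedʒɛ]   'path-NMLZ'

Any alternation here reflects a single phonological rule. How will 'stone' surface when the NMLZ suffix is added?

The stem for 'smoke' ends in [g] in [lɛlifego] but [dʒ] in [lɛlifedʒɛ].
The stem 'path' ([foninedʒo], [foninedʒɛ]) shows [dʒ] unchanged in both environments, so [dʒ] cannot be basic with [g] derived before the LOC suffix.
So /g/ is underlying, and a rule of palatalization before a front vowel — /g/ and /s/ become palato-alveolar [dʒ] and [ʃ] before a front vowel — gives [dʒ].
From [fɔbupɛgo] the stem 'stone' is /fɔbupɛg/; before a front vowel this yields [fɔbupɛdʒɛ].

[fɔbupɛdʒɛ]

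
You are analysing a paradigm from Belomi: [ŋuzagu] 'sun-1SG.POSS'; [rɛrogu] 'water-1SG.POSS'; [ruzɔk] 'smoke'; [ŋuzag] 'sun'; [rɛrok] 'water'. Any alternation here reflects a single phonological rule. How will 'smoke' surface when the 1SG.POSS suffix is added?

[ruzɔgu]

The stem for 'water' ends in [g] in [rɛrogu] but [k] in [rɛrok].
Compare 'sun', with invariant [g] in [ŋuzagu] and [ŋuzag]: an analysis with underlying /g/ and a rule producing [k] in isolation would wrongly predict alternation here too.
Therefore /k/ is basic and [g] is derived by intervocalic voicing (voiceless stops become voiced between vowels).
The one attested form of 'smoke', [ruzɔk], shows underlying /ruzɔk/. Applying the same rule between vowels gives [ruzɔgu].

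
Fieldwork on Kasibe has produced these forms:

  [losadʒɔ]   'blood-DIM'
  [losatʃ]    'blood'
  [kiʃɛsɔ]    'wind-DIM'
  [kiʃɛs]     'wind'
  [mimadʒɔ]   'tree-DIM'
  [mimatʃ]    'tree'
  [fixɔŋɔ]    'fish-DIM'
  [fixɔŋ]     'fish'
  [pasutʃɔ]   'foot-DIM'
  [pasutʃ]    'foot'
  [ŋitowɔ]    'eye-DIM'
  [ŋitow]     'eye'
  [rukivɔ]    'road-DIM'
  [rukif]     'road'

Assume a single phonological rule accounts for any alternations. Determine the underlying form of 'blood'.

'blood' shows [dʒ] ~ [tʃ] at the end of the stem ([losadʒɔ] vs [losatʃ]).
But 'foot' keeps [tʃ] in both environments ([pasutʃɔ], [pasutʃ]), so there is no rule changing /tʃ/ to [dʒ] before the DIM suffix.
Therefore /dʒ/ is basic and [tʃ] is derived by word-final obstruent devoicing (voiced obstruents become voiceless word-finally).

/losadʒ/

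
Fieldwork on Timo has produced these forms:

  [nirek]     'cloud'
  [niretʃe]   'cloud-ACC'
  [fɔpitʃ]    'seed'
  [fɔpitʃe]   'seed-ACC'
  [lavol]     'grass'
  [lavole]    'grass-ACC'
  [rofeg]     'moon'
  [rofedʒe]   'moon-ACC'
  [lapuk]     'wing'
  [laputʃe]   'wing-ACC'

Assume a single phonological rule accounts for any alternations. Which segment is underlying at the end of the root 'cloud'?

In [nirek] and [niretʃe] the final segment of 'cloud' alternates: [k] ~ [tʃ].
If /tʃ/ were underlying and a rule turned it into [k] in isolation, 'seed' would also alternate; but it has [tʃ] in both [fɔpitʃ] and [fɔpitʃe].
The underlying segment must be /k/; /k/ and /g/ become palato-alveolar [tʃ] and [dʒ] before a front vowel, yielding [tʃ] there.

/k/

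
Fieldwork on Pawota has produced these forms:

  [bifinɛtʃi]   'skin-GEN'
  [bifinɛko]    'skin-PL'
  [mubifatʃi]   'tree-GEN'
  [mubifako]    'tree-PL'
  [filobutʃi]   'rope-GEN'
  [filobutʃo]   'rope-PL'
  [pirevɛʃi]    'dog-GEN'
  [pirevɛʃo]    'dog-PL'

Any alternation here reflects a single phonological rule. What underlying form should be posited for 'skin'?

/bifinɛk/

The root 'skin' surfaces as [bifinɛtʃi] and [bifinɛko], with a stem-final [tʃ] ~ [k] alternation.
The stem 'rope' ([filobutʃi], [filobutʃo]) shows [tʃ] unchanged in both environments, so [tʃ] cannot be basic with [k] derived before the PL suffix.
The underlying segment must be /k/; /k/ becomes palato-alveolar [tʃ] before a front vowel, yielding [tʃ] there.
Hence 'skin' is /bifinɛk/ underlyingly.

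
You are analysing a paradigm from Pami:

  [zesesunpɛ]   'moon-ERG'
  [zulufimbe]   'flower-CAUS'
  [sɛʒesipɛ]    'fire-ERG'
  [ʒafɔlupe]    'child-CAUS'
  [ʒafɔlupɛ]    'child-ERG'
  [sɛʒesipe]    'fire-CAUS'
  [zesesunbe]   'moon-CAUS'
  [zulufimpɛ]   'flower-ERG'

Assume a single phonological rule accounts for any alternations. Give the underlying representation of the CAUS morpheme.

/-be/

The CAUS suffix surfaces as [-be] and [-pe], depending on the final segment of the stem.
By contrast the ERG suffix keeps its initial [p] throughout — that segment must be underlying.
The CAUS suffix is therefore /-be/ underlyingly, with post-vocalic devoicing: voiced stops become voiceless after a vowel.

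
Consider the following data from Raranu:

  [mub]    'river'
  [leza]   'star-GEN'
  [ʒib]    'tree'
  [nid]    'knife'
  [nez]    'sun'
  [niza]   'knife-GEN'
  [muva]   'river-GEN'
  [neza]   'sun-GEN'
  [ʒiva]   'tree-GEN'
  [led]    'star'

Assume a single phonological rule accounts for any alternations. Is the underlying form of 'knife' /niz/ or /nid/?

The root 'knife' surfaces as [nid] and [niza], with a stem-final [d] ~ [z] alternation.
The stem 'sun' ([nez], [neza]) shows [z] unchanged in both environments, so [z] cannot be basic with [d] derived in isolation.
Therefore /d/ is basic and [z] is derived by intervocalic spirantization (voiced stops become fricatives between vowels).

/nid/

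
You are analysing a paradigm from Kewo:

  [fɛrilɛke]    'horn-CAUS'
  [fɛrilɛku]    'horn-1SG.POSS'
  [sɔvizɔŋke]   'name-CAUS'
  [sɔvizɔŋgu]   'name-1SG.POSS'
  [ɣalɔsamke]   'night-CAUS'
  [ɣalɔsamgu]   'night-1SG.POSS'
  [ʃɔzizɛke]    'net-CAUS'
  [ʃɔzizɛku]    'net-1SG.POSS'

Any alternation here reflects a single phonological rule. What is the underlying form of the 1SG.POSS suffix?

The 1SG.POSS suffix surfaces as [-gu] and [-ku], depending on the final segment of the stem.
By contrast the CAUS suffix keeps its initial [k] throughout — that segment must be underlying.
The 1SG.POSS suffix is therefore /-gu/ underlyingly, with post-vocalic devoicing: voiced stops become voiceless after a vowel.

/-gu/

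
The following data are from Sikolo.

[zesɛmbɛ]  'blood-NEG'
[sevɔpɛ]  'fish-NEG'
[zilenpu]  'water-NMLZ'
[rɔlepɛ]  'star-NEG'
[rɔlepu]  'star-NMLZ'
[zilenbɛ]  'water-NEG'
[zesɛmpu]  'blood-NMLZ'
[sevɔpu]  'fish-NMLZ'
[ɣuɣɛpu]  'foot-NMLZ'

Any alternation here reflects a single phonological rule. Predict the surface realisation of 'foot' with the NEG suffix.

[ɣuɣɛpɛ]

The NEG suffix surfaces as [-bɛ] and [-pɛ], depending on the final segment of the stem.
By contrast the NMLZ suffix keeps its initial [p] throughout — that segment must be underlying.
The NEG suffix is therefore /-bɛ/ underlyingly, with post-vocalic devoicing: voiced stops become voiceless after a vowel.
After 'foot', which ends in a vowel, the suffix surfaces as [-pɛ], giving [ɣuɣɛpɛ].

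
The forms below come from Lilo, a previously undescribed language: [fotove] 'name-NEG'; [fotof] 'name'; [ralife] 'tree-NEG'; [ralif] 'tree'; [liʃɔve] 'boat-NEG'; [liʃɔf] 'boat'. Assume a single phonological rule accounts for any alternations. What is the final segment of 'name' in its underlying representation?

/v/

The root 'name' surfaces as [fotove] and [fotof], with a stem-final [v] ~ [f] alternation.
The stem 'tree' ([ralife], [ralif]) shows [f] unchanged in both environments, so [f] cannot be basic with [v] derived before the NEG suffix.
The underlying segment must be /v/; voiced obstruents become voiceless word-finally, yielding [f] there.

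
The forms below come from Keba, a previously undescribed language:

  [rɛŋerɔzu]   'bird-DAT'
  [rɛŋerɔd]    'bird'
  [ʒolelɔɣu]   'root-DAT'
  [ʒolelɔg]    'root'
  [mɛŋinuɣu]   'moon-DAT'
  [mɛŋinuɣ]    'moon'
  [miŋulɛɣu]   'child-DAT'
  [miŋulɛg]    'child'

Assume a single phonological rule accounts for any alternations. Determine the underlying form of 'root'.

/ʒolelɔg/

In [ʒolelɔɣu] and [ʒolelɔg] the final segment of 'root' alternates: [ɣ] ~ [g].
Compare 'moon', with invariant [ɣ] in [mɛŋinuɣu] and [mɛŋinuɣ]: an analysis with underlying /ɣ/ and a rule producing [g] in isolation would wrongly predict alternation here too.
The underlying segment must be /g/; voiced stops become fricatives between vowels, yielding [ɣ] there.
The underlying form of 'root' is therefore /ʒolelɔg/.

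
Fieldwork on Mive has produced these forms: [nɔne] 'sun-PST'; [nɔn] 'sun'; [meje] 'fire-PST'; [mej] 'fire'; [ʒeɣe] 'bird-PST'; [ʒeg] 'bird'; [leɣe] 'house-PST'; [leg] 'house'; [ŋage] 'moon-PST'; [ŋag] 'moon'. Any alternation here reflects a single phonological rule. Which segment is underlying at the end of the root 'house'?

The stem for 'house' ends in [ɣ] in [leɣe] but [g] in [leg].
If /g/ were underlying and a rule turned it into [ɣ] before the PST suffix, 'moon' would also alternate; but it has [g] in both [ŋage] and [ŋag].
So /ɣ/ is underlying, and a rule of word-final hardening — voiced fricatives become stops word-finally — gives [g].

/ɣ/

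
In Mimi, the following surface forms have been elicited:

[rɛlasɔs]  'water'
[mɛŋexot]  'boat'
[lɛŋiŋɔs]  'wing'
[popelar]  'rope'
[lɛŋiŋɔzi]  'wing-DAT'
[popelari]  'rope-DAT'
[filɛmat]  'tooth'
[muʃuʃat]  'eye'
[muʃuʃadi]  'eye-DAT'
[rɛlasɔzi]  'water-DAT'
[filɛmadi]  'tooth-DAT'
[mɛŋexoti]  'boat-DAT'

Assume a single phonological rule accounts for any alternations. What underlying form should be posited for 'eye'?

/muʃuʃad/

The root 'eye' surfaces as [muʃuʃadi] and [muʃuʃat], with a stem-final [d] ~ [t] alternation.
But 'boat' keeps [t] in both environments ([mɛŋexoti], [mɛŋexot]), so there is no rule changing /t/ to [d] before the DAT suffix.
The alternation reflects word-final obstruent devoicing: voiced obstruents become voiceless word-finally. /d/ is underlying.
Hence 'eye' is /muʃuʃad/ underlyingly.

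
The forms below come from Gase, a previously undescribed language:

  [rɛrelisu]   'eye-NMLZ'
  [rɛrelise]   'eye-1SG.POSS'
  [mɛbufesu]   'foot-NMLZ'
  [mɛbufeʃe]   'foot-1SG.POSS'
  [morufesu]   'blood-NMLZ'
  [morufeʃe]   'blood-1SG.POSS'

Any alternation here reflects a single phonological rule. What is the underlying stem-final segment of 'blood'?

The stem for 'blood' ends in [s] in [morufesu] but [ʃ] in [morufeʃe].
Compare 'eye', with invariant [s] in [rɛrelisu] and [rɛrelise]: an analysis with underlying /s/ and a rule producing [ʃ] before the 1SG.POSS suffix would wrongly predict alternation here too.
So /ʃ/ is underlying, and a rule of depalatalization — palato-alveolar /ʃ/ becomes [s] when no front vowel follows — gives [s].

/ʃ/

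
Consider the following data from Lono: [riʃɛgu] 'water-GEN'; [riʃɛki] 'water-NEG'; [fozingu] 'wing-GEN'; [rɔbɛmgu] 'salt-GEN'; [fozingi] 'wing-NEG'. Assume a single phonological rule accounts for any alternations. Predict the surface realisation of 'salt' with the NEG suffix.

[rɔbɛmgi]

The NEG suffix surfaces as [-gi] and [-ki], depending on the final segment of the stem.
The GEN suffix, which begins with [g], is invariant after every stem; so [g] is not altered by any rule here.
So the underlying form is /-ki/, and voiceless stops become voiced after a nasal.
After 'salt', which ends in a nasal, the suffix surfaces as [-gi], giving [rɔbɛmgi].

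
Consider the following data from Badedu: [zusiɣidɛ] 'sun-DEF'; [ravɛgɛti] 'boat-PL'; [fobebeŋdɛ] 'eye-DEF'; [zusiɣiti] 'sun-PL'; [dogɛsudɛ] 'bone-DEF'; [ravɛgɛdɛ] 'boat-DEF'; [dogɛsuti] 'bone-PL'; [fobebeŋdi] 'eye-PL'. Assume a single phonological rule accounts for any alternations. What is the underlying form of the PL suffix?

The PL morpheme has two allomorphs, [-di] and [-ti].
By contrast the DEF suffix keeps its initial [d] throughout — that segment must be underlying.
So the underlying form is /-ti/, and voiceless stops become voiced after a nasal.

/-ti/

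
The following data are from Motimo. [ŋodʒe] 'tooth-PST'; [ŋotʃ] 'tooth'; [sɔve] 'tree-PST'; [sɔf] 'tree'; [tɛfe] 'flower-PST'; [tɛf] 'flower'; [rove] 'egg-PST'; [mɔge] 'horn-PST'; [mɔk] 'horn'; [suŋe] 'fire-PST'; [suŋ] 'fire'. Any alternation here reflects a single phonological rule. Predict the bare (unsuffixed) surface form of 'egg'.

The stem for 'tree' ends in [v] in [sɔve] but [f] in [sɔf].
Compare 'flower', with invariant [f] in [tɛfe] and [tɛf]: an analysis with underlying /f/ and a rule producing [v] before the PST suffix would wrongly predict alternation here too.
So /v/ is underlying, and a rule of word-final obstruent devoicing — voiced obstruents become voiceless word-finally — gives [f].
From [rove] the stem 'egg' is /rov/; word-finally this yields [rof].

[rof]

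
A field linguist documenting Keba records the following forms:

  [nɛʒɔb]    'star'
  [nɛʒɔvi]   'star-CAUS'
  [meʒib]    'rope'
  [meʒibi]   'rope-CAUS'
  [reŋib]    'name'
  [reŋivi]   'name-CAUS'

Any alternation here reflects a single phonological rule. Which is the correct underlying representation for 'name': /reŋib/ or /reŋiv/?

/reŋiv/

The root 'name' surfaces as [reŋib] and [reŋivi], with a stem-final [b] ~ [v] alternation.
The stem 'rope' ([meʒib], [meʒibi]) shows [b] unchanged in both environments, so [b] cannot be basic with [v] derived before the CAUS suffix.
Therefore /v/ is basic and [b] is derived by word-final hardening (voiced fricatives become stops word-finally).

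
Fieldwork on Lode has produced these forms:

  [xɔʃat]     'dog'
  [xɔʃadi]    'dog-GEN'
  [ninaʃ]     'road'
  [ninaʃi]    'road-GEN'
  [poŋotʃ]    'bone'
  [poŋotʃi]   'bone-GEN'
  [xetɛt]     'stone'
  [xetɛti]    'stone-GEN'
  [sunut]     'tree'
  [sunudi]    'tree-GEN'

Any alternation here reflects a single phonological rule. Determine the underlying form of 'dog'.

/xɔʃad/

The root 'dog' surfaces as [xɔʃat] and [xɔʃadi], with a stem-final [t] ~ [d] alternation.
The stem 'stone' ([xetɛt], [xetɛti]) shows [t] unchanged in both environments, so [t] cannot be basic with [d] derived before the GEN suffix.
Therefore /d/ is basic and [t] is derived by word-final obstruent devoicing (voiced obstruents become voiceless word-finally).
The underlying form of 'dog' is therefore /xɔʃad/.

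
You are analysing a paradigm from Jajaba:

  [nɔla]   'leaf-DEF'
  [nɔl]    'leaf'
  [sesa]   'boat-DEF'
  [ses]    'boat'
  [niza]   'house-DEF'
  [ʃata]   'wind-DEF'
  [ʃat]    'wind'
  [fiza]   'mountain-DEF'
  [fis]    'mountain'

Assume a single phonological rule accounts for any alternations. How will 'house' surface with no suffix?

[nis]

The stem for 'mountain' ends in [z] in [fiza] but [s] in [fis].
But 'boat' keeps [s] in both environments ([sesa], [ses]), so there is no rule changing /s/ to [z] before the DEF suffix.
The alternation reflects word-final obstruent devoicing: voiced obstruents become voiceless word-finally. /z/ is underlying.
The one attested form of 'house', [niza], shows underlying /niz/. Applying the same rule word-finally gives [nis].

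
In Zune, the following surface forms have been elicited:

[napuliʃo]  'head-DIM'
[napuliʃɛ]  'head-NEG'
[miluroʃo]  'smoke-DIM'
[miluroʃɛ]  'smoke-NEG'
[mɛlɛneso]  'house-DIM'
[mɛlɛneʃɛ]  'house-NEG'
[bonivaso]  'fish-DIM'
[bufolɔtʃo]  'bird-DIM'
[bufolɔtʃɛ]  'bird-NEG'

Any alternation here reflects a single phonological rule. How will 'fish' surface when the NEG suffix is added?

[bonivaʃɛ]

In [mɛlɛneso] and [mɛlɛneʃɛ] the final segment of 'house' alternates: [s] ~ [ʃ].
If /ʃ/ were underlying and a rule turned it into [s] before the DIM suffix, 'head' would also alternate; but it has [ʃ] in both [napuliʃo] and [napuliʃɛ].
The underlying segment must be /s/; /s/ becomes palato-alveolar [ʃ] before a front vowel, yielding [ʃ] there.
The one attested form of 'fish', [bonivaso], shows underlying /bonivas/. Applying the same rule before a front vowel gives [bonivaʃɛ].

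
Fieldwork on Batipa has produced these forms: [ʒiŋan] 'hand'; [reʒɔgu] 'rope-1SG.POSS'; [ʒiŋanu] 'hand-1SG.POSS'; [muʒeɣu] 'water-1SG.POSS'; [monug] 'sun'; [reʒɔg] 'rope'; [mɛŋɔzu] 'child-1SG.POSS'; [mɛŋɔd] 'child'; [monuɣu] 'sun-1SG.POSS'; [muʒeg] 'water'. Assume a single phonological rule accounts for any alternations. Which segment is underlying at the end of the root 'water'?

'water' shows [ɣ] ~ [g] at the end of the stem ([muʒeɣu] vs [muʒeg]).
Compare 'rope', with invariant [g] in [reʒɔgu] and [reʒɔg]: an analysis with underlying /g/ and a rule producing [ɣ] before the 1SG.POSS suffix would wrongly predict alternation here too.
The underlying segment must be /ɣ/; voiced fricatives become stops word-finally, yielding [g] there.

/ɣ/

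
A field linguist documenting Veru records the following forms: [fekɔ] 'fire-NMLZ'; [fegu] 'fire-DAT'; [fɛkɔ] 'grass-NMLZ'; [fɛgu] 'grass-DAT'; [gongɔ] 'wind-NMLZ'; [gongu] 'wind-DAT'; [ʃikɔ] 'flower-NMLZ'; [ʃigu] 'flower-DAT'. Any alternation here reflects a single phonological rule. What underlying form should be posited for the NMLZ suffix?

/-kɔ/

The NMLZ suffix surfaces as [-gɔ] and [-kɔ], depending on the final segment of the stem.
By contrast the DAT suffix keeps its initial [g] throughout — that segment must be underlying.
The NMLZ suffix is therefore /-kɔ/ underlyingly, with post-nasal voicing: voiceless stops become voiced after a nasal.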